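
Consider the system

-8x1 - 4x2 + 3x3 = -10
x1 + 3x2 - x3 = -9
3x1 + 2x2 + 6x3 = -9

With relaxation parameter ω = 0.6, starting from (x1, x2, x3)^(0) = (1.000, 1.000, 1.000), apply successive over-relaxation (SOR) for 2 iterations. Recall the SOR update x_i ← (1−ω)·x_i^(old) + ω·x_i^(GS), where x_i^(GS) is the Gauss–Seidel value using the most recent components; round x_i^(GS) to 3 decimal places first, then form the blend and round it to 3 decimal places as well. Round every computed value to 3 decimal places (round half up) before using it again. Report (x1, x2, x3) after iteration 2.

(1.483, -2.770, -1.007)

Iteration 1:
  x1: GS value = (-10 - (-4)·1.000 - (3)·1.000) / (-8) = 1.125;  x1 ← (1−ω)·1.000 + ω·1.125 = 1.075
  x2: GS value = (-9 - (1)·1.075 - (-1)·1.000) / (3) = -3.025;  x2 ← (1−ω)·1.000 + ω·-3.025 = -1.415
  x3: GS value = (-9 - (3)·1.075 - (2)·-1.415) / (6) = -1.566;  x3 ← (1−ω)·1.000 + ω·-1.566 = -0.540
Iteration 2:
  x1: GS value = (-10 - (-4)·-1.415 - (3)·-0.540) / (-8) = 1.755;  x1 ← (1−ω)·1.075 + ω·1.755 = 1.483
  x2: GS value = (-9 - (1)·1.483 - (-1)·-0.540) / (3) = -3.674;  x2 ← (1−ω)·-1.415 + ω·-3.674 = -2.770
  x3: GS value = (-9 - (3)·1.483 - (2)·-2.770) / (6) = -1.318;  x3 ← (1−ω)·-0.540 + ω·-1.318 = -1.007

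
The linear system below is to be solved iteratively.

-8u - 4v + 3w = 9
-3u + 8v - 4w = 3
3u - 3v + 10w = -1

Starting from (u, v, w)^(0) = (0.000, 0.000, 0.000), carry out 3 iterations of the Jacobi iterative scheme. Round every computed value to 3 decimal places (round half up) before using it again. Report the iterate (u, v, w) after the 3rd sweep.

Iteration 1:
  u = (9 - (-4)·0.000 - (3)·0.000) / (-8) = -1.125
  v = (3 - (-3)·0.000 - (-4)·0.000) / (8) = 0.375
  w = (-1 - (3)·0.000 - (-3)·0.000) / (10) = -0.100
Iteration 2:
  u = (9 - (-4)·0.375 - (3)·-0.100) / (-8) = -1.350
  v = (3 - (-3)·-1.125 - (-4)·-0.100) / (8) = -0.097
  w = (-1 - (3)·-1.125 - (-3)·0.375) / (10) = 0.350
Iteration 3:
  u = (9 - (-4)·-0.097 - (3)·0.350) / (-8) = -0.945
  v = (3 - (-3)·-1.350 - (-4)·0.350) / (8) = 0.044
  w = (-1 - (3)·-1.350 - (-3)·-0.097) / (10) = 0.276

(-0.945, 0.044, 0.276)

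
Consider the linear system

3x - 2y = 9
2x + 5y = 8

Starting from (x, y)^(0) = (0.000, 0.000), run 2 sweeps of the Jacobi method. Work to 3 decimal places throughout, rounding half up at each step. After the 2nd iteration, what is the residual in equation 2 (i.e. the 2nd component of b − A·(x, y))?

-2.134

Iteration 1:
  x = (9 - (-2)·0.000) / (3) = 3.000
  y = (8 - (2)·0.000) / (5) = 1.600
Iteration 2:
  x = (9 - (-2)·1.600) / (3) = 4.067
  y = (8 - (2)·3.000) / (5) = 0.400
Residual b − A·x = (-2.401, -2.134)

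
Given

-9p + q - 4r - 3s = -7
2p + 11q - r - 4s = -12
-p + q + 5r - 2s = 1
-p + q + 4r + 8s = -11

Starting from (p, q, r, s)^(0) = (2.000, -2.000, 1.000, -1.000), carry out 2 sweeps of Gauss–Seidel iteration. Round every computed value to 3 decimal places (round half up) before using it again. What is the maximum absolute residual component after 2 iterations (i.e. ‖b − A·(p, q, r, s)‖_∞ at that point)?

Iteration 1:
  p = (-7 - (1)·-2.000 - (-4)·1.000 - (-3)·-1.000) / (-9) = 0.444
  q = (-12 - (2)·0.444 - (-1)·1.000 - (-4)·-1.000) / (11) = -1.444
  r = (1 - (-1)·0.444 - (1)·-1.444 - (-2)·-1.000) / (5) = 0.178
  s = (-11 - (-1)·0.444 - (1)·-1.444 - (4)·0.178) / (8) = -1.228
Iteration 2:
  p = (-7 - (1)·-1.444 - (-4)·0.178 - (-3)·-1.228) / (-9) = 0.948
  q = (-12 - (2)·0.948 - (-1)·0.178 - (-4)·-1.228) / (11) = -1.694
  r = (1 - (-1)·0.948 - (1)·-1.694 - (-2)·-1.228) / (5) = 0.237
  s = (-11 - (-1)·0.948 - (1)·-1.694 - (4)·0.237) / (8) = -1.163
Residual b − A·x = (0.685, 0.323, 0.131, -0.002); ∞-norm = 0.685

0.685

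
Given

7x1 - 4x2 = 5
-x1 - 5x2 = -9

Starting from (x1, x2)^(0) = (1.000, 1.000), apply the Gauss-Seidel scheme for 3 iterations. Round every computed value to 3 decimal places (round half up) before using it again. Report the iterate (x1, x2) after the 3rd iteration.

(1.561, 1.488)

Iteration 1:
  x1 = (5 - (-4)·1.000) / (7) = 1.286
  x2 = (-9 - (-1)·1.286) / (-5) = 1.543
Iteration 2:
  x1 = (5 - (-4)·1.543) / (7) = 1.596
  x2 = (-9 - (-1)·1.596) / (-5) = 1.481
Iteration 3:
  x1 = (5 - (-4)·1.481) / (7) = 1.561
  x2 = (-9 - (-1)·1.561) / (-5) = 1.488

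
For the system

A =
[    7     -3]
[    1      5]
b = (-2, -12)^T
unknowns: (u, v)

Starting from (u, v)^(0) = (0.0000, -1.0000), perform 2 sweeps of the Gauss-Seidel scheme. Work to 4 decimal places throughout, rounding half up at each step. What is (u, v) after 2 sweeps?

(-1.2530, -2.1494)

Iteration 1:
  u = (-2 - (-3)·-1.0000) / (7) = -0.7143
  v = (-12 - (1)·-0.7143) / (5) = -2.2571
Iteration 2:
  u = (-2 - (-3)·-2.2571) / (7) = -1.2530
  v = (-12 - (1)·-1.2530) / (5) = -2.1494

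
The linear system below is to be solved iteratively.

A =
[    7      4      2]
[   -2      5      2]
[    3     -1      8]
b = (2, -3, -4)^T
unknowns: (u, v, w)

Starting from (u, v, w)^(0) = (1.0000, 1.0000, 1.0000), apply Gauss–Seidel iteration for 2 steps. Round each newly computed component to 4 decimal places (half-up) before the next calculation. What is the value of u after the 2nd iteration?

1.1133

Iteration 1:
  u = (2 - (4)·1.0000 - (2)·1.0000) / (7) = -0.5714
  v = (-3 - (-2)·-0.5714 - (2)·1.0000) / (5) = -1.2286
  w = (-4 - (3)·-0.5714 - (-1)·-1.2286) / (8) = -0.4393
Iteration 2:
  u = (2 - (4)·-1.2286 - (2)·-0.4393) / (7) = 1.1133
  v = (-3 - (-2)·1.1133 - (2)·-0.4393) / (5) = 0.0210
  w = (-4 - (3)·1.1133 - (-1)·0.0210) / (8) = -0.9149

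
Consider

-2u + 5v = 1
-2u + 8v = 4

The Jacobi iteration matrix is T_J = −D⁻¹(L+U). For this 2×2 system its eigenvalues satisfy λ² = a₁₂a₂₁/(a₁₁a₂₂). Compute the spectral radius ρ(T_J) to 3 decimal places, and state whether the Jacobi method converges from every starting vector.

0.791

a₁₂a₂₁/(a₁₁a₂₂) = (5)·(-2) / ((-2)·(8)) = 0.625000
ρ = √|0.625000| = √0.625000 = 0.791
ρ < 1, so Jacobi converges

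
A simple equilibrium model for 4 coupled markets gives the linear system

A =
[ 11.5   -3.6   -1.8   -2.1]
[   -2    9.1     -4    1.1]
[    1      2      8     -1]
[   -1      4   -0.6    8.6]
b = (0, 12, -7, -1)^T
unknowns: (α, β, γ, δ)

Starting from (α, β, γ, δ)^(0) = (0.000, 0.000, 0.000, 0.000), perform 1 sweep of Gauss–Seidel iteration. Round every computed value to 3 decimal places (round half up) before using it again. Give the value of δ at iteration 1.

-0.814

Iteration 1:
  α = (0 - (-3.6)·0.000 - (-1.8)·0.000 - (-2.1)·0.000) / (11.5) = 0.000
  β = (12 - (-2)·0.000 - (-4)·0.000 - (1.1)·0.000) / (9.1) = 1.319
  γ = (-7 - (1)·0.000 - (2)·1.319 - (-1)·0.000) / (8) = -1.205
  δ = (-1 - (-1)·0.000 - (4)·1.319 - (-0.6)·-1.205) / (8.6) = -0.814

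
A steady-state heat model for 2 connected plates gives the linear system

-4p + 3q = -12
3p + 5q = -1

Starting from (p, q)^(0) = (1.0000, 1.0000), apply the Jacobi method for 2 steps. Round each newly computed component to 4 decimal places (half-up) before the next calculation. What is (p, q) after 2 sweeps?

Iteration 1:
  p = (-12 - (3)·1.0000) / (-4) = 3.7500
  q = (-1 - (3)·1.0000) / (5) = -0.8000
Iteration 2:
  p = (-12 - (3)·-0.8000) / (-4) = 2.4000
  q = (-1 - (3)·3.7500) / (5) = -2.4500

(2.4000, -2.4500)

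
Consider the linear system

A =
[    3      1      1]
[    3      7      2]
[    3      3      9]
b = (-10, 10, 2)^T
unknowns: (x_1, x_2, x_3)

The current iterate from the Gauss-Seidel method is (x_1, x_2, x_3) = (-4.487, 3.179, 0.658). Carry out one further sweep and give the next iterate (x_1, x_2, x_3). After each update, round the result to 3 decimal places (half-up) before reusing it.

(-4.612, 3.217, 0.687)

One sweep:
  x_1 = (-10 - (1)·3.179 - (1)·0.658) / (3) = -4.612
  x_2 = (10 - (3)·-4.612 - (2)·0.658) / (7) = 3.217
  x_3 = (2 - (3)·-4.612 - (3)·3.217) / (9) = 0.687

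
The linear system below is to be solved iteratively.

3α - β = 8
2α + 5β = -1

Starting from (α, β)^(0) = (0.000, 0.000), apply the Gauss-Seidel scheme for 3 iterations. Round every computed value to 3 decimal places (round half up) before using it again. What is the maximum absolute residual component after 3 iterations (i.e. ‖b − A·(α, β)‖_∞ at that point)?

0.023

Iteration 1:
  α = (8 - (-1)·0.000) / (3) = 2.667
  β = (-1 - (2)·2.667) / (5) = -1.267
Iteration 2:
  α = (8 - (-1)·-1.267) / (3) = 2.244
  β = (-1 - (2)·2.244) / (5) = -1.098
Iteration 3:
  α = (8 - (-1)·-1.098) / (3) = 2.301
  β = (-1 - (2)·2.301) / (5) = -1.120
Residual b − A·x = (-0.023, -0.002); ∞-norm = 0.023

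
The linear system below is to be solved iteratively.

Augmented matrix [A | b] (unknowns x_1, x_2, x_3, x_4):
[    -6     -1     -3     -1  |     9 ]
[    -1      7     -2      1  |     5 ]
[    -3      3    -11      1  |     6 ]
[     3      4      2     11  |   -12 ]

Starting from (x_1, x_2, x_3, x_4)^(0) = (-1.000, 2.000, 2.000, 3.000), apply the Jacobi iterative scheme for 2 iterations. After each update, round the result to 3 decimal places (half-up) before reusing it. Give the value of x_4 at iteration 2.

Iteration 1:
  x_1 = (9 - (-1)·2.000 - (-3)·2.000 - (-1)·3.000) / (-6) = -3.333
  x_2 = (5 - (-1)·-1.000 - (-2)·2.000 - (1)·3.000) / (7) = 0.714
  x_3 = (6 - (-3)·-1.000 - (3)·2.000 - (1)·3.000) / (-11) = 0.545
  x_4 = (-12 - (3)·-1.000 - (4)·2.000 - (2)·2.000) / (11) = -1.909
Iteration 2:
  x_1 = (9 - (-1)·0.714 - (-3)·0.545 - (-1)·-1.909) / (-6) = -1.573
  x_2 = (5 - (-1)·-3.333 - (-2)·0.545 - (1)·-1.909) / (7) = 0.667
  x_3 = (6 - (-3)·-3.333 - (3)·0.714 - (1)·-1.909) / (-11) = 0.385
  x_4 = (-12 - (3)·-3.333 - (4)·0.714 - (2)·0.545) / (11) = -0.541

-0.541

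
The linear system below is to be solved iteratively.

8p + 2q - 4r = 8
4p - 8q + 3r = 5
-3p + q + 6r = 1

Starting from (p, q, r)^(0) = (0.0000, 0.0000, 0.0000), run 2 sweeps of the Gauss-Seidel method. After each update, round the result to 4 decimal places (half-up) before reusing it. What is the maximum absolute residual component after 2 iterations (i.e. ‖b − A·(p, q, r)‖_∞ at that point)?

Iteration 1:
  p = (8 - (2)·0.0000 - (-4)·0.0000) / (8) = 1.0000
  q = (5 - (4)·1.0000 - (3)·0.0000) / (-8) = -0.1250
  r = (1 - (-3)·1.0000 - (1)·-0.1250) / (6) = 0.6875
Iteration 2:
  p = (8 - (2)·-0.1250 - (-4)·0.6875) / (8) = 1.3750
  q = (5 - (4)·1.3750 - (3)·0.6875) / (-8) = 0.3203
  r = (1 - (-3)·1.3750 - (1)·0.3203) / (6) = 0.8008
Residual b − A·x = (-0.4374, -0.3400, -0.0001); ∞-norm = 0.4374

0.4374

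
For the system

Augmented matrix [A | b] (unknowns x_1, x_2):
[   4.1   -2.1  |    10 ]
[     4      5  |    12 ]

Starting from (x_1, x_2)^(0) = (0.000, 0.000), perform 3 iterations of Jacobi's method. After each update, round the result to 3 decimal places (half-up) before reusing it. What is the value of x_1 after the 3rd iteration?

2.669

Iteration 1:
  x_1 = (10 - (-2.1)·0.000) / (4.1) = 2.439
  x_2 = (12 - (4)·0.000) / (5) = 2.400
Iteration 2:
  x_1 = (10 - (-2.1)·2.400) / (4.1) = 3.668
  x_2 = (12 - (4)·2.439) / (5) = 0.449
Iteration 3:
  x_1 = (10 - (-2.1)·0.449) / (4.1) = 2.669
  x_2 = (12 - (4)·3.668) / (5) = -0.534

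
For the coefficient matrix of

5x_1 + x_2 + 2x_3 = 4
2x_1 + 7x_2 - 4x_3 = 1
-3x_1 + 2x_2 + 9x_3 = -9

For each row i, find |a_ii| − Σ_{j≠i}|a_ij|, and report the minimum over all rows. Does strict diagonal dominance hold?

1

row 1: |5| − (1+2) = 2
row 2: |7| − (2+4) = 1
row 3: |9| − (3+2) = 4
minimum over rows = 1 → strictly diagonally dominant (convergence guaranteed)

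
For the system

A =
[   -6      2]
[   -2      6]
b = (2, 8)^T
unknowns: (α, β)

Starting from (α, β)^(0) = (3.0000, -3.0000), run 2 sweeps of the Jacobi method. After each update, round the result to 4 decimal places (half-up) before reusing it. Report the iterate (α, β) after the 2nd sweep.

Iteration 1:
  α = (2 - (2)·-3.0000) / (-6) = -1.3333
  β = (8 - (-2)·3.0000) / (6) = 2.3333
Iteration 2:
  α = (2 - (2)·2.3333) / (-6) = 0.4444
  β = (8 - (-2)·-1.3333) / (6) = 0.8889

(0.4444, 0.8889)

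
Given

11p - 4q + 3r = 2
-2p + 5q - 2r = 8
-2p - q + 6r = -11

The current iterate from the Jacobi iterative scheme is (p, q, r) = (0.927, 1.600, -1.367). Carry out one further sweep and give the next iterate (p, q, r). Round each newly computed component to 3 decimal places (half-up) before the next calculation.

(1.136, 1.424, -1.258)

One sweep:
  p = (2 - (-4)·1.600 - (3)·-1.367) / (11) = 1.136
  q = (8 - (-2)·0.927 - (-2)·-1.367) / (5) = 1.424
  r = (-11 - (-2)·0.927 - (-1)·1.600) / (6) = -1.258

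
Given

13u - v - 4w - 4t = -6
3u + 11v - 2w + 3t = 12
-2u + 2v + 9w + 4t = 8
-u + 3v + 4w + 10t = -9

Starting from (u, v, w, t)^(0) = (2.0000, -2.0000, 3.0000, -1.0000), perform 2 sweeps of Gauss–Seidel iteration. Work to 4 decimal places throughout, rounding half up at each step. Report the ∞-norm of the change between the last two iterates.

0.6000

Iteration 1:
  u = (-6 - (-1)·-2.0000 - (-4)·3.0000 - (-4)·-1.0000) / (13) = 0.0000
  v = (12 - (3)·0.0000 - (-2)·3.0000 - (3)·-1.0000) / (11) = 1.9091
  w = (8 - (-2)·0.0000 - (2)·1.9091 - (4)·-1.0000) / (9) = 0.9091
  t = (-9 - (-1)·0.0000 - (3)·1.9091 - (4)·0.9091) / (10) = -1.8364
Iteration 2:
  u = (-6 - (-1)·1.9091 - (-4)·0.9091 - (-4)·-1.8364) / (13) = -0.6000
  v = (12 - (3)·-0.6000 - (-2)·0.9091 - (3)·-1.8364) / (11) = 1.9207
  w = (8 - (-2)·-0.6000 - (2)·1.9207 - (4)·-1.8364) / (9) = 1.1449
  t = (-9 - (-1)·-0.6000 - (3)·1.9207 - (4)·1.1449) / (10) = -1.9942
Change: (-0.6000, 0.0116, 0.2358, -0.1578) → max |·| = 0.6000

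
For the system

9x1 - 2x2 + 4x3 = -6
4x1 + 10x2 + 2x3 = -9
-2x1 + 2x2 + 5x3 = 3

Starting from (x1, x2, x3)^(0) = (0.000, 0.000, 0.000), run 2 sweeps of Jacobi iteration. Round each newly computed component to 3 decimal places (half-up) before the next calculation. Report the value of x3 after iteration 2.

Iteration 1:
  x1 = (-6 - (-2)·0.000 - (4)·0.000) / (9) = -0.667
  x2 = (-9 - (4)·0.000 - (2)·0.000) / (10) = -0.900
  x3 = (3 - (-2)·0.000 - (2)·0.000) / (5) = 0.600
Iteration 2:
  x1 = (-6 - (-2)·-0.900 - (4)·0.600) / (9) = -1.133
  x2 = (-9 - (4)·-0.667 - (2)·0.600) / (10) = -0.753
  x3 = (3 - (-2)·-0.667 - (2)·-0.900) / (5) = 0.693

0.693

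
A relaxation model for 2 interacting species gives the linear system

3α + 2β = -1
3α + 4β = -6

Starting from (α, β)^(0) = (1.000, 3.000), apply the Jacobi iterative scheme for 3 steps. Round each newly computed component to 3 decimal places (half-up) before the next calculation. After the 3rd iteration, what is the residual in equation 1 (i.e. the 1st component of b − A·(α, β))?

Iteration 1:
  α = (-1 - (2)·3.000) / (3) = -2.333
  β = (-6 - (3)·1.000) / (4) = -2.250
Iteration 2:
  α = (-1 - (2)·-2.250) / (3) = 1.167
  β = (-6 - (3)·-2.333) / (4) = 0.250
Iteration 3:
  α = (-1 - (2)·0.250) / (3) = -0.500
  β = (-6 - (3)·1.167) / (4) = -2.375
Residual b − A·x = (5.250, 5.000)

5.250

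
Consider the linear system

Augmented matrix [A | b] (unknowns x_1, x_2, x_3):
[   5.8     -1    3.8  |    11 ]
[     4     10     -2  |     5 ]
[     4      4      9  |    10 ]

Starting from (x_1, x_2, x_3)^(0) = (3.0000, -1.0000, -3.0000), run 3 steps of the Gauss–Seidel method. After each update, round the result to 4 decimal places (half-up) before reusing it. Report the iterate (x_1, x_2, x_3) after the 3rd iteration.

(1.5763, -0.0365, 0.4268)

Iteration 1:
  x_1 = (11 - (-1)·-1.0000 - (3.8)·-3.0000) / (5.8) = 3.6897
  x_2 = (5 - (4)·3.6897 - (-2)·-3.0000) / (10) = -1.5759
  x_3 = (10 - (4)·3.6897 - (4)·-1.5759) / (9) = 0.1716
Iteration 2:
  x_1 = (11 - (-1)·-1.5759 - (3.8)·0.1716) / (5.8) = 1.5124
  x_2 = (5 - (4)·1.5124 - (-2)·0.1716) / (10) = -0.0706
  x_3 = (10 - (4)·1.5124 - (4)·-0.0706) / (9) = 0.4703
Iteration 3:
  x_1 = (11 - (-1)·-0.0706 - (3.8)·0.4703) / (5.8) = 1.5763
  x_2 = (5 - (4)·1.5763 - (-2)·0.4703) / (10) = -0.0365
  x_3 = (10 - (4)·1.5763 - (4)·-0.0365) / (9) = 0.4268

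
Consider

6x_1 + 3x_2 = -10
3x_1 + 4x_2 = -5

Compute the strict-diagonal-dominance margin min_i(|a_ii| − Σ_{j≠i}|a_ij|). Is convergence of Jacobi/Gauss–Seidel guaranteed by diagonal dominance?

row 1: |6| − (3) = 3
row 2: |4| − (3) = 1
minimum over rows = 1 → strictly diagonally dominant (convergence guaranteed)

1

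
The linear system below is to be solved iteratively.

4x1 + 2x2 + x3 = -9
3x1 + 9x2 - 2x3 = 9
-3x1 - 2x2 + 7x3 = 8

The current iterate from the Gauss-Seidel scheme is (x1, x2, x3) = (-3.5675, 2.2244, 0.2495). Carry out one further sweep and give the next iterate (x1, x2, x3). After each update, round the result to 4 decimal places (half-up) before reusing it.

(-3.4246, 2.1970, 0.3029)

One sweep:
  x1 = (-9 - (2)·2.2244 - (1)·0.2495) / (4) = -3.4246
  x2 = (9 - (3)·-3.4246 - (-2)·0.2495) / (9) = 2.1970
  x3 = (8 - (-3)·-3.4246 - (-2)·2.1970) / (7) = 0.3029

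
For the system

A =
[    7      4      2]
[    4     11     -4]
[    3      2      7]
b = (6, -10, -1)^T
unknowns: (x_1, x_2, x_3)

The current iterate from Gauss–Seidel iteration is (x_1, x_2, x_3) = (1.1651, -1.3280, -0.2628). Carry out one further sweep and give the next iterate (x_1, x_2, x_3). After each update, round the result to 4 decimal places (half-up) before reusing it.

(1.6911, -1.6196, -0.4049)

One sweep:
  x_1 = (6 - (4)·-1.3280 - (2)·-0.2628) / (7) = 1.6911
  x_2 = (-10 - (4)·1.6911 - (-4)·-0.2628) / (11) = -1.6196
  x_3 = (-1 - (3)·1.6911 - (2)·-1.6196) / (7) = -0.4049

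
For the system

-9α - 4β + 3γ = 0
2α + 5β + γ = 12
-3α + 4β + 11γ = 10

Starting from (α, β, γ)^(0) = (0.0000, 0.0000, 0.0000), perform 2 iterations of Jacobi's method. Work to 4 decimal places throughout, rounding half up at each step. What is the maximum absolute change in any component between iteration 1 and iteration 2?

Iteration 1:
  α = (0 - (-4)·0.0000 - (3)·0.0000) / (-9) = 0.0000
  β = (12 - (2)·0.0000 - (1)·0.0000) / (5) = 2.4000
  γ = (10 - (-3)·0.0000 - (4)·0.0000) / (11) = 0.9091
Iteration 2:
  α = (0 - (-4)·2.4000 - (3)·0.9091) / (-9) = -0.7636
  β = (12 - (2)·0.0000 - (1)·0.9091) / (5) = 2.2182
  γ = (10 - (-3)·0.0000 - (4)·2.4000) / (11) = 0.0364
Change: (-0.7636, -0.1818, -0.8727) → max |·| = 0.8727

0.8727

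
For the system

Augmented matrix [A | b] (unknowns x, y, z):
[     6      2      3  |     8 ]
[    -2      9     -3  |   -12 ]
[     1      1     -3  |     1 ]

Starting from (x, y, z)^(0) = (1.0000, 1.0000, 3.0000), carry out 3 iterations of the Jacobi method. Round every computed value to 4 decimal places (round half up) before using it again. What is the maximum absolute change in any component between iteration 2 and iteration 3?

Iteration 1:
  x = (8 - (2)·1.0000 - (3)·3.0000) / (6) = -0.5000
  y = (-12 - (-2)·1.0000 - (-3)·3.0000) / (9) = -0.1111
  z = (1 - (1)·1.0000 - (1)·1.0000) / (-3) = 0.3333
Iteration 2:
  x = (8 - (2)·-0.1111 - (3)·0.3333) / (6) = 1.2037
  y = (-12 - (-2)·-0.5000 - (-3)·0.3333) / (9) = -1.3333
  z = (1 - (1)·-0.5000 - (1)·-0.1111) / (-3) = -0.5370
Iteration 3:
  x = (8 - (2)·-1.3333 - (3)·-0.5370) / (6) = 2.0463
  y = (-12 - (-2)·1.2037 - (-3)·-0.5370) / (9) = -1.2448
  z = (1 - (1)·1.2037 - (1)·-1.3333) / (-3) = -0.3765
Change: (0.8426, 0.0885, 0.1605) → max |·| = 0.8426

0.8426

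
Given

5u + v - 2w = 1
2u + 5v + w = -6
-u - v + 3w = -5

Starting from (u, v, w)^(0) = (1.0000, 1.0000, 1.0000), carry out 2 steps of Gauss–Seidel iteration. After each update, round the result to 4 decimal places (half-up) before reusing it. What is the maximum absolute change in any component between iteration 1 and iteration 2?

0.8944

Iteration 1:
  u = (1 - (1)·1.0000 - (-2)·1.0000) / (5) = 0.4000
  v = (-6 - (2)·0.4000 - (1)·1.0000) / (5) = -1.5600
  w = (-5 - (-1)·0.4000 - (-1)·-1.5600) / (3) = -2.0533
Iteration 2:
  u = (1 - (1)·-1.5600 - (-2)·-2.0533) / (5) = -0.3093
  v = (-6 - (2)·-0.3093 - (1)·-2.0533) / (5) = -0.6656
  w = (-5 - (-1)·-0.3093 - (-1)·-0.6656) / (3) = -1.9916
Change: (-0.7093, 0.8944, 0.0617) → max |·| = 0.8944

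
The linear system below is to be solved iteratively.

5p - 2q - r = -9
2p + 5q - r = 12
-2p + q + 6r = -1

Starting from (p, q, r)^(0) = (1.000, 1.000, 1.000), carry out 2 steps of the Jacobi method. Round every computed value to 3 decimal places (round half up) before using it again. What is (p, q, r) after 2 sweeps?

(-0.920, 2.880, -0.933)

Iteration 1:
  p = (-9 - (-2)·1.000 - (-1)·1.000) / (5) = -1.200
  q = (12 - (2)·1.000 - (-1)·1.000) / (5) = 2.200
  r = (-1 - (-2)·1.000 - (1)·1.000) / (6) = 0.000
Iteration 2:
  p = (-9 - (-2)·2.200 - (-1)·0.000) / (5) = -0.920
  q = (12 - (2)·-1.200 - (-1)·0.000) / (5) = 2.880
  r = (-1 - (-2)·-1.200 - (1)·2.200) / (6) = -0.933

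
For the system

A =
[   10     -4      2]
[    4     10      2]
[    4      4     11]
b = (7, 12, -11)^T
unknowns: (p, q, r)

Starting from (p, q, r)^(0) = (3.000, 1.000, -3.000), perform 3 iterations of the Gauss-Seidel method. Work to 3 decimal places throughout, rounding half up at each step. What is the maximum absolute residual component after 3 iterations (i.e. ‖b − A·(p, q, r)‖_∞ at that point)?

Iteration 1:
  p = (7 - (-4)·1.000 - (2)·-3.000) / (10) = 1.700
  q = (12 - (4)·1.700 - (2)·-3.000) / (10) = 1.120
  r = (-11 - (4)·1.700 - (4)·1.120) / (11) = -2.025
Iteration 2:
  p = (7 - (-4)·1.120 - (2)·-2.025) / (10) = 1.553
  q = (12 - (4)·1.553 - (2)·-2.025) / (10) = 0.984
  r = (-11 - (4)·1.553 - (4)·0.984) / (11) = -1.923
Iteration 3:
  p = (7 - (-4)·0.984 - (2)·-1.923) / (10) = 1.478
  q = (12 - (4)·1.478 - (2)·-1.923) / (10) = 0.993
  r = (-11 - (4)·1.478 - (4)·0.993) / (11) = -1.899
Residual b − A·x = (-0.010, -0.044, 0.005); ∞-norm = 0.044

0.044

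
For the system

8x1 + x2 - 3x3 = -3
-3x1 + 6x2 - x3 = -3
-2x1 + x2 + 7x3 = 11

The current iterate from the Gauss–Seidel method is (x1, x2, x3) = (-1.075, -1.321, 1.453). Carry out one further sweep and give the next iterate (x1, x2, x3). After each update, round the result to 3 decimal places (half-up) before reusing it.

(0.335, -0.090, 1.680)

One sweep:
  x1 = (-3 - (1)·-1.321 - (-3)·1.453) / (8) = 0.335
  x2 = (-3 - (-3)·0.335 - (-1)·1.453) / (6) = -0.090
  x3 = (11 - (-2)·0.335 - (1)·-0.090) / (7) = 1.680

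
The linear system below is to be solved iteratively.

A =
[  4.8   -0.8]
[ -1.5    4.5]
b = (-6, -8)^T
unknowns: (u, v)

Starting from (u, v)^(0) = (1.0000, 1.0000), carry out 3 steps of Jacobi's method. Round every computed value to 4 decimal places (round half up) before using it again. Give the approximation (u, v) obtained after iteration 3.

(-1.6065, -2.2747)

Iteration 1:
  u = (-6 - (-0.8)·1.0000) / (4.8) = -1.0833
  v = (-8 - (-1.5)·1.0000) / (4.5) = -1.4444
Iteration 2:
  u = (-6 - (-0.8)·-1.4444) / (4.8) = -1.4907
  v = (-8 - (-1.5)·-1.0833) / (4.5) = -2.1389
Iteration 3:
  u = (-6 - (-0.8)·-2.1389) / (4.8) = -1.6065
  v = (-8 - (-1.5)·-1.4907) / (4.5) = -2.2747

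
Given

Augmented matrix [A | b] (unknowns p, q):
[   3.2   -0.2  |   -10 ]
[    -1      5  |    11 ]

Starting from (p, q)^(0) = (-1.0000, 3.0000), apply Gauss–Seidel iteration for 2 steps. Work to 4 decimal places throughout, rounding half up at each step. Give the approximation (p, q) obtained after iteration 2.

(-3.0242, 1.5952)

Iteration 1:
  p = (-10 - (-0.2)·3.0000) / (3.2) = -2.9375
  q = (11 - (-1)·-2.9375) / (5) = 1.6125
Iteration 2:
  p = (-10 - (-0.2)·1.6125) / (3.2) = -3.0242
  q = (11 - (-1)·-3.0242) / (5) = 1.5952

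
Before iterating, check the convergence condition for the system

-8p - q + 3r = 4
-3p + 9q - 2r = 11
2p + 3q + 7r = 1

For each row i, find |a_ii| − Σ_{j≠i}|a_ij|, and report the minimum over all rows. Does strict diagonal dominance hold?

row 1: |-8| − (1+3) = 4
row 2: |9| − (3+2) = 4
row 3: |7| − (2+3) = 2
minimum over rows = 2 → strictly diagonally dominant (convergence guaranteed)

2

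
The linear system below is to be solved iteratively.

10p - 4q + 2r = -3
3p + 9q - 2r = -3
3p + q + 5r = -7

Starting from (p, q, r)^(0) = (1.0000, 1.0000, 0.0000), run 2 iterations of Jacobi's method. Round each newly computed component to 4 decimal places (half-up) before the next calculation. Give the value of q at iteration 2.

Iteration 1:
  p = (-3 - (-4)·1.0000 - (2)·0.0000) / (10) = 0.1000
  q = (-3 - (3)·1.0000 - (-2)·0.0000) / (9) = -0.6667
  r = (-7 - (3)·1.0000 - (1)·1.0000) / (5) = -2.2000
Iteration 2:
  p = (-3 - (-4)·-0.6667 - (2)·-2.2000) / (10) = -0.1267
  q = (-3 - (3)·0.1000 - (-2)·-2.2000) / (9) = -0.8556
  r = (-7 - (3)·0.1000 - (1)·-0.6667) / (5) = -1.3267

-0.8556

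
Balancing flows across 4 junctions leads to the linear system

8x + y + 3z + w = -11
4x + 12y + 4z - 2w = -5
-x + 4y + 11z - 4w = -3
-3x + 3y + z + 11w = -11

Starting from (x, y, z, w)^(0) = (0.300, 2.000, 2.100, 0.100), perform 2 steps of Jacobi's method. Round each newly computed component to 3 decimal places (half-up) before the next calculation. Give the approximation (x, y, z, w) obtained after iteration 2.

(-0.667, 0.428, -0.659, -1.249)

Iteration 1:
  x = (-11 - (1)·2.000 - (3)·2.100 - (1)·0.100) / (8) = -2.425
  y = (-5 - (4)·0.300 - (4)·2.100 - (-2)·0.100) / (12) = -1.200
  z = (-3 - (-1)·0.300 - (4)·2.000 - (-4)·0.100) / (11) = -0.936
  w = (-11 - (-3)·0.300 - (3)·2.000 - (1)·2.100) / (11) = -1.655
Iteration 2:
  x = (-11 - (1)·-1.200 - (3)·-0.936 - (1)·-1.655) / (8) = -0.667
  y = (-5 - (4)·-2.425 - (4)·-0.936 - (-2)·-1.655) / (12) = 0.428
  z = (-3 - (-1)·-2.425 - (4)·-1.200 - (-4)·-1.655) / (11) = -0.659
  w = (-11 - (-3)·-2.425 - (3)·-1.200 - (1)·-0.936) / (11) = -1.249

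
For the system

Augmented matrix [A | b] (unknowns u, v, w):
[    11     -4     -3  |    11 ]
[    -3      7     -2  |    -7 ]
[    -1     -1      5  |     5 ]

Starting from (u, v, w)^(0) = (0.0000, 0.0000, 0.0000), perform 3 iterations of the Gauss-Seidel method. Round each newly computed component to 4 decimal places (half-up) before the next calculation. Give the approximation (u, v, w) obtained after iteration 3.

(1.2387, -0.1340, 1.2209)

Iteration 1:
  u = (11 - (-4)·0.0000 - (-3)·0.0000) / (11) = 1.0000
  v = (-7 - (-3)·1.0000 - (-2)·0.0000) / (7) = -0.5714
  w = (5 - (-1)·1.0000 - (-1)·-0.5714) / (5) = 1.0857
Iteration 2:
  u = (11 - (-4)·-0.5714 - (-3)·1.0857) / (11) = 1.0883
  v = (-7 - (-3)·1.0883 - (-2)·1.0857) / (7) = -0.2234
  w = (5 - (-1)·1.0883 - (-1)·-0.2234) / (5) = 1.1730
Iteration 3:
  u = (11 - (-4)·-0.2234 - (-3)·1.1730) / (11) = 1.2387
  v = (-7 - (-3)·1.2387 - (-2)·1.1730) / (7) = -0.1340
  w = (5 - (-1)·1.2387 - (-1)·-0.1340) / (5) = 1.2209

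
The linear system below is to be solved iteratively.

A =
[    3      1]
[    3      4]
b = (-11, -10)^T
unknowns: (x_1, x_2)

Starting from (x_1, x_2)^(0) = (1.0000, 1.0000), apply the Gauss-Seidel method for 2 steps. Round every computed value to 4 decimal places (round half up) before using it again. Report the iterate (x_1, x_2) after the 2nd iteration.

(-3.8333, 0.3750)

Iteration 1:
  x_1 = (-11 - (1)·1.0000) / (3) = -4.0000
  x_2 = (-10 - (3)·-4.0000) / (4) = 0.5000
Iteration 2:
  x_1 = (-11 - (1)·0.5000) / (3) = -3.8333
  x_2 = (-10 - (3)·-3.8333) / (4) = 0.3750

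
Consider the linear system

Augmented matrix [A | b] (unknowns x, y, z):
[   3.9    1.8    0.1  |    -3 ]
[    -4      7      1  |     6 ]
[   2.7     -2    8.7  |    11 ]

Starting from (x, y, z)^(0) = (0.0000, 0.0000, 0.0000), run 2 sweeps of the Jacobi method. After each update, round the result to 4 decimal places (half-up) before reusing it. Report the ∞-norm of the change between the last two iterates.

0.6201

Iteration 1:
  x = (-3 - (1.8)·0.0000 - (0.1)·0.0000) / (3.9) = -0.7692
  y = (6 - (-4)·0.0000 - (1)·0.0000) / (7) = 0.8571
  z = (11 - (2.7)·0.0000 - (-2)·0.0000) / (8.7) = 1.2644
Iteration 2:
  x = (-3 - (1.8)·0.8571 - (0.1)·1.2644) / (3.9) = -1.1972
  y = (6 - (-4)·-0.7692 - (1)·1.2644) / (7) = 0.2370
  z = (11 - (2.7)·-0.7692 - (-2)·0.8571) / (8.7) = 1.7001
Change: (-0.4280, -0.6201, 0.4357) → max |·| = 0.6201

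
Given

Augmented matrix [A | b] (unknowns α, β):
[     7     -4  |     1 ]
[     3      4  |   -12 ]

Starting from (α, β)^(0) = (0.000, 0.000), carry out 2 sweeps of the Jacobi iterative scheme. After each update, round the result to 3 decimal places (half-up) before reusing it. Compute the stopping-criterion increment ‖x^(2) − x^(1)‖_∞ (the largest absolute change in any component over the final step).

1.714

Iteration 1:
  α = (1 - (-4)·0.000) / (7) = 0.143
  β = (-12 - (3)·0.000) / (4) = -3.000
Iteration 2:
  α = (1 - (-4)·-3.000) / (7) = -1.571
  β = (-12 - (3)·0.143) / (4) = -3.107
Change: (-1.714, -0.107) → max |·| = 1.714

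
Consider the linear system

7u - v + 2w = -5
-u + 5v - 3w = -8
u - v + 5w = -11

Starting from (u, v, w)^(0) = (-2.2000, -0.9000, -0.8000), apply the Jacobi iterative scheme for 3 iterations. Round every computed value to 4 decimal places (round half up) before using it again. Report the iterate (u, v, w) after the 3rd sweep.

Iteration 1:
  u = (-5 - (-1)·-0.9000 - (2)·-0.8000) / (7) = -0.6143
  v = (-8 - (-1)·-2.2000 - (-3)·-0.8000) / (5) = -2.5200
  w = (-11 - (1)·-2.2000 - (-1)·-0.9000) / (5) = -1.9400
Iteration 2:
  u = (-5 - (-1)·-2.5200 - (2)·-1.9400) / (7) = -0.5200
  v = (-8 - (-1)·-0.6143 - (-3)·-1.9400) / (5) = -2.8869
  w = (-11 - (1)·-0.6143 - (-1)·-2.5200) / (5) = -2.5811
Iteration 3:
  u = (-5 - (-1)·-2.8869 - (2)·-2.5811) / (7) = -0.3892
  v = (-8 - (-1)·-0.5200 - (-3)·-2.5811) / (5) = -3.2527
  w = (-11 - (1)·-0.5200 - (-1)·-2.8869) / (5) = -2.6734

(-0.3892, -3.2527, -2.6734)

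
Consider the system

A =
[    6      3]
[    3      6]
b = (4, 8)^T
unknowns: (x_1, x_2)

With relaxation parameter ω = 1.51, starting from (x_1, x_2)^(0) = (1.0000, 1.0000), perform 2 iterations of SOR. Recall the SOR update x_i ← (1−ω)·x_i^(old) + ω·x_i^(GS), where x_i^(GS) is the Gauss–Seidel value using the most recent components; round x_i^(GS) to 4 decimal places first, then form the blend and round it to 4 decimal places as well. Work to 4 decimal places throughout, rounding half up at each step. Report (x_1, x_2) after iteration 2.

(-0.1438, 1.2557)

Iteration 1:
  x_1: GS value = (4 - (3)·1.0000) / (6) = 0.1667;  x_1 ← (1−ω)·1.0000 + ω·0.1667 = -0.2583
  x_2: GS value = (8 - (3)·-0.2583) / (6) = 1.4625;  x_2 ← (1−ω)·1.0000 + ω·1.4625 = 1.6984
Iteration 2:
  x_1: GS value = (4 - (3)·1.6984) / (6) = -0.1825;  x_1 ← (1−ω)·-0.2583 + ω·-0.1825 = -0.1438
  x_2: GS value = (8 - (3)·-0.1438) / (6) = 1.4052;  x_2 ← (1−ω)·1.6984 + ω·1.4052 = 1.2557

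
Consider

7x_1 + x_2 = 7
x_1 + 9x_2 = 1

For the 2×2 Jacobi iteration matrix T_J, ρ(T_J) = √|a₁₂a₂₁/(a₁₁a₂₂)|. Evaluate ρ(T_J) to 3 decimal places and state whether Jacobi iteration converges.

0.126

a₁₂a₂₁/(a₁₁a₂₂) = (1)·(1) / ((7)·(9)) = 0.015873
ρ = √|0.015873| = √0.015873 = 0.126
ρ < 1, so Jacobi converges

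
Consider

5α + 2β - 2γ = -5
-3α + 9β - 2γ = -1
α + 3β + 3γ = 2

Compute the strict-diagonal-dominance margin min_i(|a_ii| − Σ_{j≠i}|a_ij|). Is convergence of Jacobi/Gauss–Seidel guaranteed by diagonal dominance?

row 1: |5| − (2+2) = 1
row 2: |9| − (3+2) = 4
row 3: |3| − (1+3) = -1
minimum over rows = -1 → not strictly diagonally dominant

-1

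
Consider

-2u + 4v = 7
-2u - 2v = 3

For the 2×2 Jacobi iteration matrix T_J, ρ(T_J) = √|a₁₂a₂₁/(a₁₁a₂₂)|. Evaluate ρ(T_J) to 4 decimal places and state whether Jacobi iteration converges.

1.4142

a₁₂a₂₁/(a₁₁a₂₂) = (4)·(-2) / ((-2)·(-2)) = -2.000000
ρ = √|-2.000000| = √2.000000 = 1.4142
ρ > 1, so Jacobi diverges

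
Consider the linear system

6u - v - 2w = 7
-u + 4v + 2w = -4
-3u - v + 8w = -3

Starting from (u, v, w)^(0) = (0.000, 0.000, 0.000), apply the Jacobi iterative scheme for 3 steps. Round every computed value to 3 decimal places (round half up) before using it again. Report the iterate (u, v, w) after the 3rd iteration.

Iteration 1:
  u = (7 - (-1)·0.000 - (-2)·0.000) / (6) = 1.167
  v = (-4 - (-1)·0.000 - (2)·0.000) / (4) = -1.000
  w = (-3 - (-3)·0.000 - (-1)·0.000) / (8) = -0.375
Iteration 2:
  u = (7 - (-1)·-1.000 - (-2)·-0.375) / (6) = 0.875
  v = (-4 - (-1)·1.167 - (2)·-0.375) / (4) = -0.521
  w = (-3 - (-3)·1.167 - (-1)·-1.000) / (8) = -0.062
Iteration 3:
  u = (7 - (-1)·-0.521 - (-2)·-0.062) / (6) = 1.059
  v = (-4 - (-1)·0.875 - (2)·-0.062) / (4) = -0.750
  w = (-3 - (-3)·0.875 - (-1)·-0.521) / (8) = -0.112

(1.059, -0.750, -0.112)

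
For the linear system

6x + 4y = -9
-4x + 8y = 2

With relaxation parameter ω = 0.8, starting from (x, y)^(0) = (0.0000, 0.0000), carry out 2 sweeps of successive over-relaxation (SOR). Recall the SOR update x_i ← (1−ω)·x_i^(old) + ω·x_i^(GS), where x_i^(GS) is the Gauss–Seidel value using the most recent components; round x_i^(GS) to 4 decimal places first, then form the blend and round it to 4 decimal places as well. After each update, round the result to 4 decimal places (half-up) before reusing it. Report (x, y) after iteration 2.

Iteration 1:
  x: GS value = (-9 - (4)·0.0000) / (6) = -1.5000;  x ← (1−ω)·0.0000 + ω·-1.5000 = -1.2000
  y: GS value = (2 - (-4)·-1.2000) / (8) = -0.3500;  y ← (1−ω)·0.0000 + ω·-0.3500 = -0.2800
Iteration 2:
  x: GS value = (-9 - (4)·-0.2800) / (6) = -1.3133;  x ← (1−ω)·-1.2000 + ω·-1.3133 = -1.2906
  y: GS value = (2 - (-4)·-1.2906) / (8) = -0.3953;  y ← (1−ω)·-0.2800 + ω·-0.3953 = -0.3722

(-1.2906, -0.3722)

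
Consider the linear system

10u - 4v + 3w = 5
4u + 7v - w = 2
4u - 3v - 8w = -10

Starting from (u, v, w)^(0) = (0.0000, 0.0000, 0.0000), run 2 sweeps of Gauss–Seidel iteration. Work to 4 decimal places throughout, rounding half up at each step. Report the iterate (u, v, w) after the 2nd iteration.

(0.0500, 0.4714, 1.0982)

Iteration 1:
  u = (5 - (-4)·0.0000 - (3)·0.0000) / (10) = 0.5000
  v = (2 - (4)·0.5000 - (-1)·0.0000) / (7) = 0.0000
  w = (-10 - (4)·0.5000 - (-3)·0.0000) / (-8) = 1.5000
Iteration 2:
  u = (5 - (-4)·0.0000 - (3)·1.5000) / (10) = 0.0500
  v = (2 - (4)·0.0500 - (-1)·1.5000) / (7) = 0.4714
  w = (-10 - (4)·0.0500 - (-3)·0.4714) / (-8) = 1.0982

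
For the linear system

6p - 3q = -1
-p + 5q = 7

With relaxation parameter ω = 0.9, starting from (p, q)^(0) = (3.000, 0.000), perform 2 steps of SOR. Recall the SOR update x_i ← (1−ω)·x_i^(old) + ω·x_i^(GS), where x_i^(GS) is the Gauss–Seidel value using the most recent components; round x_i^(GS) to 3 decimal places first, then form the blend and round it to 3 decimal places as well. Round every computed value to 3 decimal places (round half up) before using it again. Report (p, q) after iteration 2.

(0.444, 1.469)

Iteration 1:
  p: GS value = (-1 - (-3)·0.000) / (6) = -0.167;  p ← (1−ω)·3.000 + ω·-0.167 = 0.150
  q: GS value = (7 - (-1)·0.150) / (5) = 1.430;  q ← (1−ω)·0.000 + ω·1.430 = 1.287
Iteration 2:
  p: GS value = (-1 - (-3)·1.287) / (6) = 0.477;  p ← (1−ω)·0.150 + ω·0.477 = 0.444
  q: GS value = (7 - (-1)·0.444) / (5) = 1.489;  q ← (1−ω)·1.287 + ω·1.489 = 1.469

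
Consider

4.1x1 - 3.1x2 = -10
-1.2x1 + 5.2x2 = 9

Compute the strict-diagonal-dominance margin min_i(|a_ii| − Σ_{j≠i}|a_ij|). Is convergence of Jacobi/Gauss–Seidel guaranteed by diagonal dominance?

row 1: |4.1| − (3.1) = 1
row 2: |5.2| − (1.2) = 4
minimum over rows = 1 → strictly diagonally dominant (convergence guaranteed)

1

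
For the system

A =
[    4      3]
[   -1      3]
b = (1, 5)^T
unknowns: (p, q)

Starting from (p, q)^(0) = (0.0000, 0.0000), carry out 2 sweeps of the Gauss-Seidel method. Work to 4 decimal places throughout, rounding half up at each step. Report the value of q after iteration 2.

Iteration 1:
  p = (1 - (3)·0.0000) / (4) = 0.2500
  q = (5 - (-1)·0.2500) / (3) = 1.7500
Iteration 2:
  p = (1 - (3)·1.7500) / (4) = -1.0625
  q = (5 - (-1)·-1.0625) / (3) = 1.3125

1.3125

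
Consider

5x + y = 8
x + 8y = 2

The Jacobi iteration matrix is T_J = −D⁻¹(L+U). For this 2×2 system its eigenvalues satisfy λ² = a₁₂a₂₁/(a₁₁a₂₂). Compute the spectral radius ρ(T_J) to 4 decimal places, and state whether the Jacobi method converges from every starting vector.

0.1581

a₁₂a₂₁/(a₁₁a₂₂) = (1)·(1) / ((5)·(8)) = 0.025000
ρ = √|0.025000| = √0.025000 = 0.1581
ρ < 1, so Jacobi converges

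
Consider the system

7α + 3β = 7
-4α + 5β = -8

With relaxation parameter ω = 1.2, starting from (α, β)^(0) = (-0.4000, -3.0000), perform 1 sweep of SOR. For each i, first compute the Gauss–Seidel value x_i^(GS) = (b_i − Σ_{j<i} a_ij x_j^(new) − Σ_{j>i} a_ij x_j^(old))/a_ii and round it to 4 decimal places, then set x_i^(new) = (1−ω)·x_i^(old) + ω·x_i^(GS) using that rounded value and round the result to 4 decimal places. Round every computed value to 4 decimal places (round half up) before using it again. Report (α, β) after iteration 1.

(2.8228, 1.3898)

Iteration 1:
  α: GS value = (7 - (3)·-3.0000) / (7) = 2.2857;  α ← (1−ω)·-0.4000 + ω·2.2857 = 2.8228
  β: GS value = (-8 - (-4)·2.8228) / (5) = 0.6582;  β ← (1−ω)·-3.0000 + ω·0.6582 = 1.3898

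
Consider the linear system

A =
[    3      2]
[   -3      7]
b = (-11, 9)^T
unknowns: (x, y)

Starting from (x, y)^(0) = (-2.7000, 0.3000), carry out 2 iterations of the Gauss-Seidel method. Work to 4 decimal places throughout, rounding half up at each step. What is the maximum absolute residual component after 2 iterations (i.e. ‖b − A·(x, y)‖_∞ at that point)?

0.3835

Iteration 1:
  x = (-11 - (2)·0.3000) / (3) = -3.8667
  y = (9 - (-3)·-3.8667) / (7) = -0.3714
Iteration 2:
  x = (-11 - (2)·-0.3714) / (3) = -3.4191
  y = (9 - (-3)·-3.4191) / (7) = -0.1796
Residual b − A·x = (-0.3835, -0.0001); ∞-norm = 0.3835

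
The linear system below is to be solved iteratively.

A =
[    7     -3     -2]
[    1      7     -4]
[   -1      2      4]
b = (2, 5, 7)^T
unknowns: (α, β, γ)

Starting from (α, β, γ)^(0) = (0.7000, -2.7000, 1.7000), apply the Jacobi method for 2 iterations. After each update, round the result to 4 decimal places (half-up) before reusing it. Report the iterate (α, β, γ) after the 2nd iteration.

(1.9010, 2.6408, 0.8607)

Iteration 1:
  α = (2 - (-3)·-2.7000 - (-2)·1.7000) / (7) = -0.3857
  β = (5 - (1)·0.7000 - (-4)·1.7000) / (7) = 1.5857
  γ = (7 - (-1)·0.7000 - (2)·-2.7000) / (4) = 3.2750
Iteration 2:
  α = (2 - (-3)·1.5857 - (-2)·3.2750) / (7) = 1.9010
  β = (5 - (1)·-0.3857 - (-4)·3.2750) / (7) = 2.6408
  γ = (7 - (-1)·-0.3857 - (2)·1.5857) / (4) = 0.8607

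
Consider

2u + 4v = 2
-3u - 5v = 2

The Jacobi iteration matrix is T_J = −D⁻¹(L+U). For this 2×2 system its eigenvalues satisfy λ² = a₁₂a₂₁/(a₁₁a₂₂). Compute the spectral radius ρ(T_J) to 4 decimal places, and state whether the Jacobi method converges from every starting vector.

a₁₂a₂₁/(a₁₁a₂₂) = (4)·(-3) / ((2)·(-5)) = 1.200000
ρ = √|1.200000| = √1.200000 = 1.0954
ρ > 1, so Jacobi diverges

1.0954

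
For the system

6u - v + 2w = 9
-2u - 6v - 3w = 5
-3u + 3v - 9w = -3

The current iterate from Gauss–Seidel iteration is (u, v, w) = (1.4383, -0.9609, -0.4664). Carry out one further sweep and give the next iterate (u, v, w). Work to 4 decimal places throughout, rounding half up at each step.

(1.4953, -1.0986, -0.5313)

One sweep:
  u = (9 - (-1)·-0.9609 - (2)·-0.4664) / (6) = 1.4953
  v = (5 - (-2)·1.4953 - (-3)·-0.4664) / (-6) = -1.0986
  w = (-3 - (-3)·1.4953 - (3)·-1.0986) / (-9) = -0.5313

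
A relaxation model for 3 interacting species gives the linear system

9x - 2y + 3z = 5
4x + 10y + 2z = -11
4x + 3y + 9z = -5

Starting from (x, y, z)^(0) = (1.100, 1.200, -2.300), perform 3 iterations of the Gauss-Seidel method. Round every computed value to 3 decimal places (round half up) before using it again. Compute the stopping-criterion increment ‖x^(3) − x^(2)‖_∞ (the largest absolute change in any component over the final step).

Iteration 1:
  x = (5 - (-2)·1.200 - (3)·-2.300) / (9) = 1.589
  y = (-11 - (4)·1.589 - (2)·-2.300) / (10) = -1.276
  z = (-5 - (4)·1.589 - (3)·-1.276) / (9) = -0.836
Iteration 2:
  x = (5 - (-2)·-1.276 - (3)·-0.836) / (9) = 0.551
  y = (-11 - (4)·0.551 - (2)·-0.836) / (10) = -1.153
  z = (-5 - (4)·0.551 - (3)·-1.153) / (9) = -0.416
Iteration 3:
  x = (5 - (-2)·-1.153 - (3)·-0.416) / (9) = 0.438
  y = (-11 - (4)·0.438 - (2)·-0.416) / (10) = -1.192
  z = (-5 - (4)·0.438 - (3)·-1.192) / (9) = -0.353
Change: (-0.113, -0.039, 0.063) → max |·| = 0.113

0.113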